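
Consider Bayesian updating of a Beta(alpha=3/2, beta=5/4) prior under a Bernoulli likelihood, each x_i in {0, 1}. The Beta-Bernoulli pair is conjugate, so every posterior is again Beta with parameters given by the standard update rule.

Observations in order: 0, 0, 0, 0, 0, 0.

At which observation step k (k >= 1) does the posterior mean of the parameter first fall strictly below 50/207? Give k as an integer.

k = 4

obs 1: x=0 → posterior Beta(3/2, 9/4)
obs 2: x=0 → posterior Beta(3/2, 13/4)
obs 3: x=0 → posterior Beta(3/2, 17/4)
obs 4: x=0 → posterior Beta(3/2, 21/4)
obs 5: x=0 → posterior Beta(3/2, 25/4)
obs 6: x=0 → posterior Beta(3/2, 29/4)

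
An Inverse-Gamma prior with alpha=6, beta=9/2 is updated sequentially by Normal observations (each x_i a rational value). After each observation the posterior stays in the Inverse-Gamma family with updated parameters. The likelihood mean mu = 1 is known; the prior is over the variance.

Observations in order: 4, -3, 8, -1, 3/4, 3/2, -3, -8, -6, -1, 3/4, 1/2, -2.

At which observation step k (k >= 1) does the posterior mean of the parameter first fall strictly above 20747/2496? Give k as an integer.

k = 8

obs 1: x=4 → posterior Inverse-Gamma(13/2, 9)
obs 2: x=-3 → posterior Inverse-Gamma(7, 17)
obs 3: x=8 → posterior Inverse-Gamma(15/2, 83/2)
obs 4: x=-1 → posterior Inverse-Gamma(8, 87/2)
obs 5: x=3/4 → posterior Inverse-Gamma(17/2, 1393/32)
obs 6: x=3/2 → posterior Inverse-Gamma(9, 1397/32)
obs 7: x=-3 → posterior Inverse-Gamma(19/2, 1653/32)
obs 8: x=-8 → posterior Inverse-Gamma(10, 2949/32)
obs 9: x=-6 → posterior Inverse-Gamma(21/2, 3733/32)
obs 10: x=-1 → posterior Inverse-Gamma(11, 3797/32)
obs 11: x=3/4 → posterior Inverse-Gamma(23/2, 1899/16)
obs 12: x=1/2 → posterior Inverse-Gamma(12, 1901/16)
obs 13: x=-2 → posterior Inverse-Gamma(25/2, 1973/16)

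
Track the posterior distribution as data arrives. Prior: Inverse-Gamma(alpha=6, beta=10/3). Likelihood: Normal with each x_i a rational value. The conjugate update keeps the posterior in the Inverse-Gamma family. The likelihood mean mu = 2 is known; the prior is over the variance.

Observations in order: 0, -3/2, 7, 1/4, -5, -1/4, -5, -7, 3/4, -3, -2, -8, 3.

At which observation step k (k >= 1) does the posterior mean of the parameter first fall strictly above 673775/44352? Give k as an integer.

k = 12

obs 1: x=0 → posterior Inverse-Gamma(13/2, 16/3)
obs 2: x=-3/2 → posterior Inverse-Gamma(7, 275/24)
obs 3: x=7 → posterior Inverse-Gamma(15/2, 575/24)
obs 4: x=1/4 → posterior Inverse-Gamma(8, 2447/96)
obs 5: x=-5 → posterior Inverse-Gamma(17/2, 4799/96)
obs 6: x=-1/4 → posterior Inverse-Gamma(9, 2521/48)
obs 7: x=-5 → posterior Inverse-Gamma(19/2, 3697/48)
obs 8: x=-7 → posterior Inverse-Gamma(10, 5641/48)
obs 9: x=3/4 → posterior Inverse-Gamma(21/2, 11357/96)
obs 10: x=-3 → posterior Inverse-Gamma(11, 12557/96)
obs 11: x=-2 → posterior Inverse-Gamma(23/2, 13325/96)
obs 12: x=-8 → posterior Inverse-Gamma(12, 18125/96)
obs 13: x=3 → posterior Inverse-Gamma(25/2, 18173/96)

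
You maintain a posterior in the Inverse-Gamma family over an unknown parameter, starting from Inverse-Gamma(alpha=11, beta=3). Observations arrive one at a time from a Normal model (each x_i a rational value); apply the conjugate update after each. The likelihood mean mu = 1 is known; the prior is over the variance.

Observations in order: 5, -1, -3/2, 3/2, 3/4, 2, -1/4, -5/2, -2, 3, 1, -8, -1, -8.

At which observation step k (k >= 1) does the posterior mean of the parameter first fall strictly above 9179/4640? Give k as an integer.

obs 1: x=5 → posterior Inverse-Gamma(23/2, 11)
obs 2: x=-1 → posterior Inverse-Gamma(12, 13)
obs 3: x=-3/2 → posterior Inverse-Gamma(25/2, 129/8)
obs 4: x=3/2 → posterior Inverse-Gamma(13, 65/4)
obs 5: x=3/4 → posterior Inverse-Gamma(27/2, 521/32)
obs 6: x=2 → posterior Inverse-Gamma(14, 537/32)
obs 7: x=-1/4 → posterior Inverse-Gamma(29/2, 281/16)
obs 8: x=-5/2 → posterior Inverse-Gamma(15, 379/16)
obs 9: x=-2 → posterior Inverse-Gamma(31/2, 451/16)
obs 10: x=3 → posterior Inverse-Gamma(16, 483/16)
obs 11: x=1 → posterior Inverse-Gamma(33/2, 483/16)
obs 12: x=-8 → posterior Inverse-Gamma(17, 1131/16)
obs 13: x=-1 → posterior Inverse-Gamma(35/2, 1163/16)
obs 14: x=-8 → posterior Inverse-Gamma(18, 1811/16)

k = 10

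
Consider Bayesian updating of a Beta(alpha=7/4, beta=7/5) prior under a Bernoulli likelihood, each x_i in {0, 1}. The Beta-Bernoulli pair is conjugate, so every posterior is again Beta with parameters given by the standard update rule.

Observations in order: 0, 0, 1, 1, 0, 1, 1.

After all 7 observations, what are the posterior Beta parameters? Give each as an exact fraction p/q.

alpha=23/4, beta=22/5

obs 1: x=0 → posterior Beta(7/4, 12/5)
obs 2: x=0 → posterior Beta(7/4, 17/5)
obs 3: x=1 → posterior Beta(11/4, 17/5)
obs 4: x=1 → posterior Beta(15/4, 17/5)
obs 5: x=0 → posterior Beta(15/4, 22/5)
obs 6: x=1 → posterior Beta(19/4, 22/5)
obs 7: x=1 → posterior Beta(23/4, 22/5)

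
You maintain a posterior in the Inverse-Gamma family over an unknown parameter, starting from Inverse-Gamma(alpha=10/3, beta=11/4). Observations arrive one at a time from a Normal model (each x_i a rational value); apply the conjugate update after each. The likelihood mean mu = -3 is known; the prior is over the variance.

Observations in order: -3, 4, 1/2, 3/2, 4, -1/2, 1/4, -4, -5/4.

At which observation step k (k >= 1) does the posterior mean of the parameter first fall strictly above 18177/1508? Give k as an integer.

k = 5

obs 1: x=-3 → posterior Inverse-Gamma(23/6, 11/4)
obs 2: x=4 → posterior Inverse-Gamma(13/3, 109/4)
obs 3: x=1/2 → posterior Inverse-Gamma(29/6, 267/8)
obs 4: x=3/2 → posterior Inverse-Gamma(16/3, 87/2)
obs 5: x=4 → posterior Inverse-Gamma(35/6, 68)
obs 6: x=-1/2 → posterior Inverse-Gamma(19/3, 569/8)
obs 7: x=1/4 → posterior Inverse-Gamma(41/6, 2445/32)
obs 8: x=-4 → posterior Inverse-Gamma(22/3, 2461/32)
obs 9: x=-5/4 → posterior Inverse-Gamma(47/6, 1255/16)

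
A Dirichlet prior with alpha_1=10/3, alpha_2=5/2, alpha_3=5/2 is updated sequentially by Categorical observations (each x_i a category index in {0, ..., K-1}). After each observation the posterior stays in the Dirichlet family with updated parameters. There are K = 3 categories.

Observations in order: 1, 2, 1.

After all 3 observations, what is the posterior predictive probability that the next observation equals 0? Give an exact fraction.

obs 1: x=1 → posterior Dirichlet(10/3, 7/2, 5/2)
obs 2: x=2 → posterior Dirichlet(10/3, 7/2, 7/2)
obs 3: x=1 → posterior Dirichlet(10/3, 9/2, 7/2)

5/17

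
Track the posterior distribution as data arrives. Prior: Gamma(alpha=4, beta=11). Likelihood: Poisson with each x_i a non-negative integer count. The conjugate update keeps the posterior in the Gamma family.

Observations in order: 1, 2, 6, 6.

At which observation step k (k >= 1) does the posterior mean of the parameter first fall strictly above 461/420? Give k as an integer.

k = 4

obs 1: x=1 → posterior Gamma(5, 12)
obs 2: x=2 → posterior Gamma(7, 13)
obs 3: x=6 → posterior Gamma(13, 14)
obs 4: x=6 → posterior Gamma(19, 15)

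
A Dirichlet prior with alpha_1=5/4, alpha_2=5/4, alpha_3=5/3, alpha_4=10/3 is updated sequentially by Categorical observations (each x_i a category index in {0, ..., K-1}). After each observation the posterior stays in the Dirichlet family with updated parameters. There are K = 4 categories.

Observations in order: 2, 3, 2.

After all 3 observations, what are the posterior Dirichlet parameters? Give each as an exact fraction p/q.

obs 1: x=2 → posterior Dirichlet(5/4, 5/4, 8/3, 10/3)
obs 2: x=3 → posterior Dirichlet(5/4, 5/4, 8/3, 13/3)
obs 3: x=2 → posterior Dirichlet(5/4, 5/4, 11/3, 13/3)

alpha_1=5/4, alpha_2=5/4, alpha_3=11/3, alpha_4=13/3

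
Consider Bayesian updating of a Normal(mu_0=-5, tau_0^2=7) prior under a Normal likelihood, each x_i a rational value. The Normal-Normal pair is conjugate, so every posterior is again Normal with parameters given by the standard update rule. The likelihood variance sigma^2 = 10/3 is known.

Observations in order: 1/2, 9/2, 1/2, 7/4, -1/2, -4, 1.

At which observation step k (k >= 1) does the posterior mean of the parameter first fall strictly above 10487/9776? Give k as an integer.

k = 4

obs 1: x=1/2 → posterior Normal(-79/62, 70/31)
obs 2: x=9/2 → posterior Normal(55/52, 35/26)
obs 3: x=1/2 → posterior Normal(131/146, 70/73)
obs 4: x=7/4 → posterior Normal(409/376, 35/47)
obs 5: x=-1/2 → posterior Normal(367/460, 14/23)
obs 6: x=-4 → posterior Normal(31/544, 35/68)
obs 7: x=1 → posterior Normal(115/628, 70/157)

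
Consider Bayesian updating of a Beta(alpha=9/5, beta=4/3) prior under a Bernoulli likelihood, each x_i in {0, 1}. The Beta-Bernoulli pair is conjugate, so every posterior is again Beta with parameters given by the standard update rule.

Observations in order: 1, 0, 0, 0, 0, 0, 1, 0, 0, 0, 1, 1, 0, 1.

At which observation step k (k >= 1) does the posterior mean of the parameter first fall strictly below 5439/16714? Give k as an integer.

k = 6

obs 1: x=1 → posterior Beta(14/5, 4/3)
obs 2: x=0 → posterior Beta(14/5, 7/3)
obs 3: x=0 → posterior Beta(14/5, 10/3)
obs 4: x=0 → posterior Beta(14/5, 13/3)
obs 5: x=0 → posterior Beta(14/5, 16/3)
obs 6: x=0 → posterior Beta(14/5, 19/3)
obs 7: x=1 → posterior Beta(19/5, 19/3)
obs 8: x=0 → posterior Beta(19/5, 22/3)
obs 9: x=0 → posterior Beta(19/5, 25/3)
obs 10: x=0 → posterior Beta(19/5, 28/3)
obs 11: x=1 → posterior Beta(24/5, 28/3)
obs 12: x=1 → posterior Beta(29/5, 28/3)
obs 13: x=0 → posterior Beta(29/5, 31/3)
obs 14: x=1 → posterior Beta(34/5, 31/3)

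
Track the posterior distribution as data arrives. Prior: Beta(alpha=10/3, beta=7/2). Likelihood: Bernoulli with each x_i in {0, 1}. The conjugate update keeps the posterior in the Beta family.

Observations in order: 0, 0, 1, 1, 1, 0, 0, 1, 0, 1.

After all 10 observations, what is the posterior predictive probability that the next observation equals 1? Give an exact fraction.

obs 1: x=0 → posterior Beta(10/3, 9/2)
obs 2: x=0 → posterior Beta(10/3, 11/2)
obs 3: x=1 → posterior Beta(13/3, 11/2)
obs 4: x=1 → posterior Beta(16/3, 11/2)
obs 5: x=1 → posterior Beta(19/3, 11/2)
obs 6: x=0 → posterior Beta(19/3, 13/2)
obs 7: x=0 → posterior Beta(19/3, 15/2)
obs 8: x=1 → posterior Beta(22/3, 15/2)
obs 9: x=0 → posterior Beta(22/3, 17/2)
obs 10: x=1 → posterior Beta(25/3, 17/2)

50/101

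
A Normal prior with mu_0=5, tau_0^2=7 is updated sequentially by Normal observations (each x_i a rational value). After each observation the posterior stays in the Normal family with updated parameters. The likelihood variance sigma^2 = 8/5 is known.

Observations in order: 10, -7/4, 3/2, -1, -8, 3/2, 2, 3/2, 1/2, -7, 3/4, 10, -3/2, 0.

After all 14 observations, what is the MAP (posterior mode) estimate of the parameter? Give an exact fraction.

225/332

obs 1: x=10 → posterior Normal(390/43, 56/43)
obs 2: x=-7/4 → posterior Normal(1315/312, 28/39)
obs 3: x=3/2 → posterior Normal(1525/452, 56/113)
obs 4: x=-1 → posterior Normal(1385/592, 14/37)
obs 5: x=-8 → posterior Normal(265/732, 56/183)
obs 6: x=3/2 → posterior Normal(475/872, 28/109)
obs 7: x=2 → posterior Normal(755/1012, 56/253)
obs 8: x=3/2 → posterior Normal(965/1152, 7/36)
obs 9: x=1/2 → posterior Normal(1035/1292, 56/323)
obs 10: x=-7 → posterior Normal(55/1432, 28/179)
obs 11: x=3/4 → posterior Normal(40/393, 56/393)
obs 12: x=10 → posterior Normal(195/214, 14/107)
obs 13: x=-3/2 → posterior Normal(675/926, 56/463)
obs 14: x=0 → posterior Normal(225/332, 28/249)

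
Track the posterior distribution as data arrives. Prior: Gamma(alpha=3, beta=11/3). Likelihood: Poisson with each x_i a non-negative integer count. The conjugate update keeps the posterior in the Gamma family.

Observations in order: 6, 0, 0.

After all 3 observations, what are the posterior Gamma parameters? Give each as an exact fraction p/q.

obs 1: x=6 → posterior Gamma(9, 14/3)
obs 2: x=0 → posterior Gamma(9, 17/3)
obs 3: x=0 → posterior Gamma(9, 20/3)

alpha=9, beta=20/3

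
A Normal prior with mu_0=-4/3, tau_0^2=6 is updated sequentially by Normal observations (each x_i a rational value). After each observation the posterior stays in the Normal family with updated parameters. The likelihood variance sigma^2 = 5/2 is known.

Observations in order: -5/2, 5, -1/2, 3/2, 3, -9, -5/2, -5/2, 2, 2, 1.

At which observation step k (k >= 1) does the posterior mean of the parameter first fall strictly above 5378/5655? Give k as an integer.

obs 1: x=-5/2 → posterior Normal(-110/51, 30/17)
obs 2: x=5 → posterior Normal(70/87, 30/29)
obs 3: x=-1/2 → posterior Normal(52/123, 30/41)
obs 4: x=3/2 → posterior Normal(2/3, 30/53)
obs 5: x=3 → posterior Normal(214/195, 6/13)
obs 6: x=-9 → posterior Normal(-10/21, 30/77)
obs 7: x=-5/2 → posterior Normal(-200/267, 30/89)
obs 8: x=-5/2 → posterior Normal(-290/303, 30/101)
obs 9: x=2 → posterior Normal(-218/339, 30/113)
obs 10: x=2 → posterior Normal(-146/375, 6/25)
obs 11: x=1 → posterior Normal(-110/411, 30/137)

k = 5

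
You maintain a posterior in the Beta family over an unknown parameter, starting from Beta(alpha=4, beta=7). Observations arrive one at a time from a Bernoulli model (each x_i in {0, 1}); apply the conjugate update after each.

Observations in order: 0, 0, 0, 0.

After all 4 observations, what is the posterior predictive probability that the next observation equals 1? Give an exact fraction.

obs 1: x=0 → posterior Beta(4, 8)
obs 2: x=0 → posterior Beta(4, 9)
obs 3: x=0 → posterior Beta(4, 10)
obs 4: x=0 → posterior Beta(4, 11)

4/15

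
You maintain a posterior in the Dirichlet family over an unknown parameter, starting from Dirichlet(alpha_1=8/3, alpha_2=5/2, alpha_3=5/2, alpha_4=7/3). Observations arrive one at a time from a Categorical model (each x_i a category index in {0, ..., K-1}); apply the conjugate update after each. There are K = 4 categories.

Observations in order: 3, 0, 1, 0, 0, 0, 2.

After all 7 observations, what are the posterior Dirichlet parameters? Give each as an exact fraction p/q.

obs 1: x=3 → posterior Dirichlet(8/3, 5/2, 5/2, 10/3)
obs 2: x=0 → posterior Dirichlet(11/3, 5/2, 5/2, 10/3)
obs 3: x=1 → posterior Dirichlet(11/3, 7/2, 5/2, 10/3)
obs 4: x=0 → posterior Dirichlet(14/3, 7/2, 5/2, 10/3)
obs 5: x=0 → posterior Dirichlet(17/3, 7/2, 5/2, 10/3)
obs 6: x=0 → posterior Dirichlet(20/3, 7/2, 5/2, 10/3)
obs 7: x=2 → posterior Dirichlet(20/3, 7/2, 7/2, 10/3)

alpha_1=20/3, alpha_2=7/2, alpha_3=7/2, alpha_4=10/3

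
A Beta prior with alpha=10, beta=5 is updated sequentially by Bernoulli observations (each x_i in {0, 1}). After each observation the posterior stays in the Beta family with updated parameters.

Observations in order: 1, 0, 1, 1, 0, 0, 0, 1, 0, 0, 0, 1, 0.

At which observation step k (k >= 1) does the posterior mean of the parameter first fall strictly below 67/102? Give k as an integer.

obs 1: x=1 → posterior Beta(11, 5)
obs 2: x=0 → posterior Beta(11, 6)
obs 3: x=1 → posterior Beta(12, 6)
obs 4: x=1 → posterior Beta(13, 6)
obs 5: x=0 → posterior Beta(13, 7)
obs 6: x=0 → posterior Beta(13, 8)
obs 7: x=0 → posterior Beta(13, 9)
obs 8: x=1 → posterior Beta(14, 9)
obs 9: x=0 → posterior Beta(14, 10)
obs 10: x=0 → posterior Beta(14, 11)
obs 11: x=0 → posterior Beta(14, 12)
obs 12: x=1 → posterior Beta(15, 12)
obs 13: x=0 → posterior Beta(15, 13)

k = 2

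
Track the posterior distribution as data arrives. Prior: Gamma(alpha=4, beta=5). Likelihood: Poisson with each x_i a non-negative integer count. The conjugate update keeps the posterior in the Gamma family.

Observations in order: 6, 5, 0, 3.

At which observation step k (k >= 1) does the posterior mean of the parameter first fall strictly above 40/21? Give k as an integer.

obs 1: x=6 → posterior Gamma(10, 6)
obs 2: x=5 → posterior Gamma(15, 7)
obs 3: x=0 → posterior Gamma(15, 8)
obs 4: x=3 → posterior Gamma(18, 9)

k = 2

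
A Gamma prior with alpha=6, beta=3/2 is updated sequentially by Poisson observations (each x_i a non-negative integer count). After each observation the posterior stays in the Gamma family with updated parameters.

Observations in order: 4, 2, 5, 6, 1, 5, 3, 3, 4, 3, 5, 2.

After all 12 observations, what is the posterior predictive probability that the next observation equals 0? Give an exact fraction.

obs 1: x=4 → posterior Gamma(10, 5/2)
obs 2: x=2 → posterior Gamma(12, 7/2)
obs 3: x=5 → posterior Gamma(17, 9/2)
obs 4: x=6 → posterior Gamma(23, 11/2)
obs 5: x=1 → posterior Gamma(24, 13/2)
obs 6: x=5 → posterior Gamma(29, 15/2)
obs 7: x=3 → posterior Gamma(32, 17/2)
obs 8: x=3 → posterior Gamma(35, 19/2)
obs 9: x=4 → posterior Gamma(39, 21/2)
obs 10: x=3 → posterior Gamma(42, 23/2)
obs 11: x=5 → posterior Gamma(47, 25/2)
obs 12: x=2 → posterior Gamma(49, 27/2)

13703277223523221219433362313025801636536040755174924956117940937101787/454466522367842045301814532213564254165756314784217056723274815774031069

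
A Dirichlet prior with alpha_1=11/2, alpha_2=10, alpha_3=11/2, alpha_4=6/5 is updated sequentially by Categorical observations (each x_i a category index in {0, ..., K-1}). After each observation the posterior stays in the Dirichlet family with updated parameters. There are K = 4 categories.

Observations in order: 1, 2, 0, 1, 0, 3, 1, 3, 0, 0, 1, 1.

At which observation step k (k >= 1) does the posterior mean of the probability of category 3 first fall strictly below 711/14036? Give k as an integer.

obs 1: x=1 → posterior Dirichlet(11/2, 11, 11/2, 6/5)
obs 2: x=2 → posterior Dirichlet(11/2, 11, 13/2, 6/5)
obs 3: x=0 → posterior Dirichlet(13/2, 11, 13/2, 6/5)
obs 4: x=1 → posterior Dirichlet(13/2, 12, 13/2, 6/5)
obs 5: x=0 → posterior Dirichlet(15/2, 12, 13/2, 6/5)
obs 6: x=3 → posterior Dirichlet(15/2, 12, 13/2, 11/5)
obs 7: x=1 → posterior Dirichlet(15/2, 13, 13/2, 11/5)
obs 8: x=3 → posterior Dirichlet(15/2, 13, 13/2, 16/5)
obs 9: x=0 → posterior Dirichlet(17/2, 13, 13/2, 16/5)
obs 10: x=0 → posterior Dirichlet(19/2, 13, 13/2, 16/5)
obs 11: x=1 → posterior Dirichlet(19/2, 14, 13/2, 16/5)
obs 12: x=1 → posterior Dirichlet(19/2, 15, 13/2, 16/5)

k = 2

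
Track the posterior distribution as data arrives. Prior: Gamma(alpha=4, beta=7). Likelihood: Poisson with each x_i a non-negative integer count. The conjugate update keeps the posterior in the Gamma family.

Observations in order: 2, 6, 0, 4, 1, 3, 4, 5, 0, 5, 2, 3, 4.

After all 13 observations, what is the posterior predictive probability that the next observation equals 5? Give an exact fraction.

44975567114642391040000000000000000000000000000000000000000000/975899043878094502181750926414685311076409087612386488657473387

obs 1: x=2 → posterior Gamma(6, 8)
obs 2: x=6 → posterior Gamma(12, 9)
obs 3: x=0 → posterior Gamma(12, 10)
obs 4: x=4 → posterior Gamma(16, 11)
obs 5: x=1 → posterior Gamma(17, 12)
obs 6: x=3 → posterior Gamma(20, 13)
obs 7: x=4 → posterior Gamma(24, 14)
obs 8: x=5 → posterior Gamma(29, 15)
obs 9: x=0 → posterior Gamma(29, 16)
obs 10: x=5 → posterior Gamma(34, 17)
obs 11: x=2 → posterior Gamma(36, 18)
obs 12: x=3 → posterior Gamma(39, 19)
obs 13: x=4 → posterior Gamma(43, 20)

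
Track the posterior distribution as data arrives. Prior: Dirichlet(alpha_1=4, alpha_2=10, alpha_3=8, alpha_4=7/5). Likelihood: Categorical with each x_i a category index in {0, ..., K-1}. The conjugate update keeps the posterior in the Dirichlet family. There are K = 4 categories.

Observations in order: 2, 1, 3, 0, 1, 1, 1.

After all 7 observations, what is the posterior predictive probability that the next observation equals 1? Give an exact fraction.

35/76

obs 1: x=2 → posterior Dirichlet(4, 10, 9, 7/5)
obs 2: x=1 → posterior Dirichlet(4, 11, 9, 7/5)
obs 3: x=3 → posterior Dirichlet(4, 11, 9, 12/5)
obs 4: x=0 → posterior Dirichlet(5, 11, 9, 12/5)
obs 5: x=1 → posterior Dirichlet(5, 12, 9, 12/5)
obs 6: x=1 → posterior Dirichlet(5, 13, 9, 12/5)
obs 7: x=1 → posterior Dirichlet(5, 14, 9, 12/5)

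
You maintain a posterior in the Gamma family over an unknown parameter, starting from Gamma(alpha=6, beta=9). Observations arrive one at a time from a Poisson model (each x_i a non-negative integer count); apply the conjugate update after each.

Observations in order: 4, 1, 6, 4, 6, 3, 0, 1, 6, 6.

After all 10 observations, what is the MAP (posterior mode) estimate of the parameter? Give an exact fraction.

obs 1: x=4 → posterior Gamma(10, 10)
obs 2: x=1 → posterior Gamma(11, 11)
obs 3: x=6 → posterior Gamma(17, 12)
obs 4: x=4 → posterior Gamma(21, 13)
obs 5: x=6 → posterior Gamma(27, 14)
obs 6: x=3 → posterior Gamma(30, 15)
obs 7: x=0 → posterior Gamma(30, 16)
obs 8: x=1 → posterior Gamma(31, 17)
obs 9: x=6 → posterior Gamma(37, 18)
obs 10: x=6 → posterior Gamma(43, 19)

42/19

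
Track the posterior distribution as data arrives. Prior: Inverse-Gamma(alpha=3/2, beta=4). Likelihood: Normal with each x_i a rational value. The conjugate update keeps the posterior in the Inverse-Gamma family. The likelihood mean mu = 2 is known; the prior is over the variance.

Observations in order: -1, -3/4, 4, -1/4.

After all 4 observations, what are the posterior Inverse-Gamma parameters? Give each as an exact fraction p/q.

obs 1: x=-1 → posterior Inverse-Gamma(2, 17/2)
obs 2: x=-3/4 → posterior Inverse-Gamma(5/2, 393/32)
obs 3: x=4 → posterior Inverse-Gamma(3, 457/32)
obs 4: x=-1/4 → posterior Inverse-Gamma(7/2, 269/16)

alpha=7/2, beta=269/16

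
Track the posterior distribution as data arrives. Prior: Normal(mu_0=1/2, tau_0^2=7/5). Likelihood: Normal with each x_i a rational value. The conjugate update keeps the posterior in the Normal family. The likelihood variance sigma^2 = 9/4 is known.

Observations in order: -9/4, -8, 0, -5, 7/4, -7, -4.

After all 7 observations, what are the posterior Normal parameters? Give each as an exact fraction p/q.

mu_0=-1327/482, tau_0^2=63/241

obs 1: x=-9/4 → posterior Normal(-81/146, 63/73)
obs 2: x=-8 → posterior Normal(-529/202, 63/101)
obs 3: x=0 → posterior Normal(-529/258, 21/43)
obs 4: x=-5 → posterior Normal(-809/314, 63/157)
obs 5: x=7/4 → posterior Normal(-711/370, 63/185)
obs 6: x=-7 → posterior Normal(-1103/426, 21/71)
obs 7: x=-4 → posterior Normal(-1327/482, 63/241)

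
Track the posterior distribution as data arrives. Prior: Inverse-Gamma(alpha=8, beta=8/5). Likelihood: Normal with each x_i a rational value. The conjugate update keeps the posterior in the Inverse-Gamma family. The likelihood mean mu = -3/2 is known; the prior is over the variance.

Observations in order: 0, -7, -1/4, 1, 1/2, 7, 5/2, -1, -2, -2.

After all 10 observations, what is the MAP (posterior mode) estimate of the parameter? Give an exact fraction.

10921/2240

obs 1: x=0 → posterior Inverse-Gamma(17/2, 109/40)
obs 2: x=-7 → posterior Inverse-Gamma(9, 357/20)
obs 3: x=-1/4 → posterior Inverse-Gamma(19/2, 2981/160)
obs 4: x=1 → posterior Inverse-Gamma(10, 3481/160)
obs 5: x=1/2 → posterior Inverse-Gamma(21/2, 3801/160)
obs 6: x=7 → posterior Inverse-Gamma(11, 9581/160)
obs 7: x=5/2 → posterior Inverse-Gamma(23/2, 10861/160)
obs 8: x=-1 → posterior Inverse-Gamma(12, 10881/160)
obs 9: x=-2 → posterior Inverse-Gamma(25/2, 10901/160)
obs 10: x=-2 → posterior Inverse-Gamma(13, 10921/160)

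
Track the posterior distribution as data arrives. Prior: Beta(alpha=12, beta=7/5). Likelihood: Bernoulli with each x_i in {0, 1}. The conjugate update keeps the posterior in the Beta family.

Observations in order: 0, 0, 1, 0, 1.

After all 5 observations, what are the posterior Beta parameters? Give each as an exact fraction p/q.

obs 1: x=0 → posterior Beta(12, 12/5)
obs 2: x=0 → posterior Beta(12, 17/5)
obs 3: x=1 → posterior Beta(13, 17/5)
obs 4: x=0 → posterior Beta(13, 22/5)
obs 5: x=1 → posterior Beta(14, 22/5)

alpha=14, beta=22/5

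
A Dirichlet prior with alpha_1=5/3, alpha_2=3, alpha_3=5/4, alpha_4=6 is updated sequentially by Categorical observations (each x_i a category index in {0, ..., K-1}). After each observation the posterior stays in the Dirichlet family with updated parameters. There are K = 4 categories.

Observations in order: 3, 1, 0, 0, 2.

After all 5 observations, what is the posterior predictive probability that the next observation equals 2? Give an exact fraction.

27/203

obs 1: x=3 → posterior Dirichlet(5/3, 3, 5/4, 7)
obs 2: x=1 → posterior Dirichlet(5/3, 4, 5/4, 7)
obs 3: x=0 → posterior Dirichlet(8/3, 4, 5/4, 7)
obs 4: x=0 → posterior Dirichlet(11/3, 4, 5/4, 7)
obs 5: x=2 → posterior Dirichlet(11/3, 4, 9/4, 7)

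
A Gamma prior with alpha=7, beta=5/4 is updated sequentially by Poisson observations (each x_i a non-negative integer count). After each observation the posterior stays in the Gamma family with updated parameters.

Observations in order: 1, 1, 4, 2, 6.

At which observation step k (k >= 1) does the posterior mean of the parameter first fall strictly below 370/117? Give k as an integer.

k = 2

obs 1: x=1 → posterior Gamma(8, 9/4)
obs 2: x=1 → posterior Gamma(9, 13/4)
obs 3: x=4 → posterior Gamma(13, 17/4)
obs 4: x=2 → posterior Gamma(15, 21/4)
obs 5: x=6 → posterior Gamma(21, 25/4)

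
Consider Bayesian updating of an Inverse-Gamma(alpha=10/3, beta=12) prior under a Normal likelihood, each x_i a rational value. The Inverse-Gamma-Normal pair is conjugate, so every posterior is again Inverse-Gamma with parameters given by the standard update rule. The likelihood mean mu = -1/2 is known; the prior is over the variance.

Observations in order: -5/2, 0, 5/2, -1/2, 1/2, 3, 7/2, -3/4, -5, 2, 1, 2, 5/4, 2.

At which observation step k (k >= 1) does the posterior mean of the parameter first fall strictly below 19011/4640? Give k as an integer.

k = 5

obs 1: x=-5/2 → posterior Inverse-Gamma(23/6, 14)
obs 2: x=0 → posterior Inverse-Gamma(13/3, 113/8)
obs 3: x=5/2 → posterior Inverse-Gamma(29/6, 149/8)
obs 4: x=-1/2 → posterior Inverse-Gamma(16/3, 149/8)
obs 5: x=1/2 → posterior Inverse-Gamma(35/6, 153/8)
obs 6: x=3 → posterior Inverse-Gamma(19/3, 101/4)
obs 7: x=7/2 → posterior Inverse-Gamma(41/6, 133/4)
obs 8: x=-3/4 → posterior Inverse-Gamma(22/3, 1065/32)
obs 9: x=-5 → posterior Inverse-Gamma(47/6, 1389/32)
obs 10: x=2 → posterior Inverse-Gamma(25/3, 1489/32)
obs 11: x=1 → posterior Inverse-Gamma(53/6, 1525/32)
obs 12: x=2 → posterior Inverse-Gamma(28/3, 1625/32)
obs 13: x=5/4 → posterior Inverse-Gamma(59/6, 837/16)
obs 14: x=2 → posterior Inverse-Gamma(31/3, 887/16)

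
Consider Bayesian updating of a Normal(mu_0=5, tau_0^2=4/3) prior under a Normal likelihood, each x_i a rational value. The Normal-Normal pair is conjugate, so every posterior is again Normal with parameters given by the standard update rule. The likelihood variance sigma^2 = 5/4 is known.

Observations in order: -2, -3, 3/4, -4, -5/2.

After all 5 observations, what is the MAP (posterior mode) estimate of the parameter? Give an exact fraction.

obs 1: x=-2 → posterior Normal(43/31, 20/31)
obs 2: x=-3 → posterior Normal(-5/47, 20/47)
obs 3: x=3/4 → posterior Normal(1/9, 20/63)
obs 4: x=-4 → posterior Normal(-57/79, 20/79)
obs 5: x=-5/2 → posterior Normal(-97/95, 4/19)

-97/95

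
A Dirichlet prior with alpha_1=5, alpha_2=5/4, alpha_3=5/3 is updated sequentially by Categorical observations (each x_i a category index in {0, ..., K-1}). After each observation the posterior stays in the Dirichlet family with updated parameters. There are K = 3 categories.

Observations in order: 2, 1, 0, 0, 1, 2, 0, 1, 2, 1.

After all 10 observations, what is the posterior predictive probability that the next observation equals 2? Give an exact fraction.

obs 1: x=2 → posterior Dirichlet(5, 5/4, 8/3)
obs 2: x=1 → posterior Dirichlet(5, 9/4, 8/3)
obs 3: x=0 → posterior Dirichlet(6, 9/4, 8/3)
obs 4: x=0 → posterior Dirichlet(7, 9/4, 8/3)
obs 5: x=1 → posterior Dirichlet(7, 13/4, 8/3)
obs 6: x=2 → posterior Dirichlet(7, 13/4, 11/3)
obs 7: x=0 → posterior Dirichlet(8, 13/4, 11/3)
obs 8: x=1 → posterior Dirichlet(8, 17/4, 11/3)
obs 9: x=2 → posterior Dirichlet(8, 17/4, 14/3)
obs 10: x=1 → posterior Dirichlet(8, 21/4, 14/3)

56/215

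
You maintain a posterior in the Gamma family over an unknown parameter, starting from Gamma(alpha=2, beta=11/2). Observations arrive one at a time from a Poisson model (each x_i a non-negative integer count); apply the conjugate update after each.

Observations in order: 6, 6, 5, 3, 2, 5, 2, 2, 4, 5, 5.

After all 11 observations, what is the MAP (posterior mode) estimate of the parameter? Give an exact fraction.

92/33

obs 1: x=6 → posterior Gamma(8, 13/2)
obs 2: x=6 → posterior Gamma(14, 15/2)
obs 3: x=5 → posterior Gamma(19, 17/2)
obs 4: x=3 → posterior Gamma(22, 19/2)
obs 5: x=2 → posterior Gamma(24, 21/2)
obs 6: x=5 → posterior Gamma(29, 23/2)
obs 7: x=2 → posterior Gamma(31, 25/2)
obs 8: x=2 → posterior Gamma(33, 27/2)
obs 9: x=4 → posterior Gamma(37, 29/2)
obs 10: x=5 → posterior Gamma(42, 31/2)
obs 11: x=5 → posterior Gamma(47, 33/2)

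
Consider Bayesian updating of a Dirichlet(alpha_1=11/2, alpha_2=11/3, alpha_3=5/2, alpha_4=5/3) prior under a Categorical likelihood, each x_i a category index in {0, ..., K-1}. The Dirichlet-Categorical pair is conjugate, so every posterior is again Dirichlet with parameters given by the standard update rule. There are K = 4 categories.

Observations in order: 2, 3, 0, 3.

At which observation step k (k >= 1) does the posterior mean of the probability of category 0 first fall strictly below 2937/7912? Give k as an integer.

k = 2

obs 1: x=2 → posterior Dirichlet(11/2, 11/3, 7/2, 5/3)
obs 2: x=3 → posterior Dirichlet(11/2, 11/3, 7/2, 8/3)
obs 3: x=0 → posterior Dirichlet(13/2, 11/3, 7/2, 8/3)
obs 4: x=3 → posterior Dirichlet(13/2, 11/3, 7/2, 11/3)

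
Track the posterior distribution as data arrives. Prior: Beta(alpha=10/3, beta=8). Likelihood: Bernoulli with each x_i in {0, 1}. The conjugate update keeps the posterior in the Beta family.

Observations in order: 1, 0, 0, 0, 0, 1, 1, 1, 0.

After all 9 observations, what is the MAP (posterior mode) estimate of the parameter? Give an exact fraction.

19/55

obs 1: x=1 → posterior Beta(13/3, 8)
obs 2: x=0 → posterior Beta(13/3, 9)
obs 3: x=0 → posterior Beta(13/3, 10)
obs 4: x=0 → posterior Beta(13/3, 11)
obs 5: x=0 → posterior Beta(13/3, 12)
obs 6: x=1 → posterior Beta(16/3, 12)
obs 7: x=1 → posterior Beta(19/3, 12)
obs 8: x=1 → posterior Beta(22/3, 12)
obs 9: x=0 → posterior Beta(22/3, 13)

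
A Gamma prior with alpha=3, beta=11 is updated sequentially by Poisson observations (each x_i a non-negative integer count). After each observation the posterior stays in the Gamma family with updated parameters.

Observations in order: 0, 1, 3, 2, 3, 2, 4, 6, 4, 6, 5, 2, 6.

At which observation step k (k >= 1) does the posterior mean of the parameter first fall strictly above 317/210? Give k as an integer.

k = 10

obs 1: x=0 → posterior Gamma(3, 12)
obs 2: x=1 → posterior Gamma(4, 13)
obs 3: x=3 → posterior Gamma(7, 14)
obs 4: x=2 → posterior Gamma(9, 15)
obs 5: x=3 → posterior Gamma(12, 16)
obs 6: x=2 → posterior Gamma(14, 17)
obs 7: x=4 → posterior Gamma(18, 18)
obs 8: x=6 → posterior Gamma(24, 19)
obs 9: x=4 → posterior Gamma(28, 20)
obs 10: x=6 → posterior Gamma(34, 21)
obs 11: x=5 → posterior Gamma(39, 22)
obs 12: x=2 → posterior Gamma(41, 23)
obs 13: x=6 → posterior Gamma(47, 24)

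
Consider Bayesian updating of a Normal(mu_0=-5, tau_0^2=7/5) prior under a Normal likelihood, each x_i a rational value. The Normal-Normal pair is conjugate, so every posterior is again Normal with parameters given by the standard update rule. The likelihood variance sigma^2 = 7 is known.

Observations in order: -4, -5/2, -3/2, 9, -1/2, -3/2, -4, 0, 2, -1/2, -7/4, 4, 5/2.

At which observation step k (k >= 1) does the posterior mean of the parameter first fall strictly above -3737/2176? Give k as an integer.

obs 1: x=-4 → posterior Normal(-29/6, 7/6)
obs 2: x=-5/2 → posterior Normal(-9/2, 1)
obs 3: x=-3/2 → posterior Normal(-33/8, 7/8)
obs 4: x=9 → posterior Normal(-8/3, 7/9)
obs 5: x=-1/2 → posterior Normal(-49/20, 7/10)
obs 6: x=-3/2 → posterior Normal(-26/11, 7/11)
obs 7: x=-4 → posterior Normal(-5/2, 7/12)
obs 8: x=0 → posterior Normal(-30/13, 7/13)
obs 9: x=2 → posterior Normal(-2, 1/2)
obs 10: x=-1/2 → posterior Normal(-19/10, 7/15)
obs 11: x=-7/4 → posterior Normal(-121/64, 7/16)
obs 12: x=4 → posterior Normal(-105/68, 7/17)
obs 13: x=5/2 → posterior Normal(-95/72, 7/18)

k = 12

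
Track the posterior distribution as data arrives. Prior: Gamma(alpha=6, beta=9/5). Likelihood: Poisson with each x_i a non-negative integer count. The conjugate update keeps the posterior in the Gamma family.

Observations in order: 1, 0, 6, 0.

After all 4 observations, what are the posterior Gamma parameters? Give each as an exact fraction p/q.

obs 1: x=1 → posterior Gamma(7, 14/5)
obs 2: x=0 → posterior Gamma(7, 19/5)
obs 3: x=6 → posterior Gamma(13, 24/5)
obs 4: x=0 → posterior Gamma(13, 29/5)

alpha=13, beta=29/5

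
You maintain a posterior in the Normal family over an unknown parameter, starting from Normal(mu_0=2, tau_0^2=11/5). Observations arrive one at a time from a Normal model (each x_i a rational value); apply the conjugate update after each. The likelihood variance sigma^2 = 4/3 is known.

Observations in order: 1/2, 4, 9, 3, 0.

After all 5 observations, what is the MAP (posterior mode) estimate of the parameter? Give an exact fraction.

1169/370

obs 1: x=1/2 → posterior Normal(113/106, 44/53)
obs 2: x=4 → posterior Normal(377/172, 22/43)
obs 3: x=9 → posterior Normal(971/238, 44/119)
obs 4: x=3 → posterior Normal(1169/304, 11/38)
obs 5: x=0 → posterior Normal(1169/370, 44/185)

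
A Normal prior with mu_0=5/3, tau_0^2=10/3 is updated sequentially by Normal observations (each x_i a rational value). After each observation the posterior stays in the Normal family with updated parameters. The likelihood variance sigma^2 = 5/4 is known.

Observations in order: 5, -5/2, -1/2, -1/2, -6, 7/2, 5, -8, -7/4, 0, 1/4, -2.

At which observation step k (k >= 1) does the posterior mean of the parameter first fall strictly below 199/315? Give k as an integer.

k = 4

obs 1: x=5 → posterior Normal(45/11, 10/11)
obs 2: x=-5/2 → posterior Normal(25/19, 10/19)
obs 3: x=-1/2 → posterior Normal(7/9, 10/27)
obs 4: x=-1/2 → posterior Normal(17/35, 2/7)
obs 5: x=-6 → posterior Normal(-31/43, 10/43)
obs 6: x=7/2 → posterior Normal(-1/17, 10/51)
obs 7: x=5 → posterior Normal(37/59, 10/59)
obs 8: x=-8 → posterior Normal(-27/67, 10/67)
obs 9: x=-7/4 → posterior Normal(-41/75, 2/15)
obs 10: x=0 → posterior Normal(-41/83, 10/83)
obs 11: x=1/4 → posterior Normal(-3/7, 10/91)
obs 12: x=-2 → posterior Normal(-5/9, 10/99)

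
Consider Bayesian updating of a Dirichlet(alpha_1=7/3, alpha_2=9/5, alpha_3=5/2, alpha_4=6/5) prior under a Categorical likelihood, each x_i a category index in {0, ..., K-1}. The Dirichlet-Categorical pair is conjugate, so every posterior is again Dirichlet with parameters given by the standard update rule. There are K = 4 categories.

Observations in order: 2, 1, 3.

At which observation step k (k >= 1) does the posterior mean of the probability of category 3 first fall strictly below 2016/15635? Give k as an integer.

k = 2

obs 1: x=2 → posterior Dirichlet(7/3, 9/5, 7/2, 6/5)
obs 2: x=1 → posterior Dirichlet(7/3, 14/5, 7/2, 6/5)
obs 3: x=3 → posterior Dirichlet(7/3, 14/5, 7/2, 11/5)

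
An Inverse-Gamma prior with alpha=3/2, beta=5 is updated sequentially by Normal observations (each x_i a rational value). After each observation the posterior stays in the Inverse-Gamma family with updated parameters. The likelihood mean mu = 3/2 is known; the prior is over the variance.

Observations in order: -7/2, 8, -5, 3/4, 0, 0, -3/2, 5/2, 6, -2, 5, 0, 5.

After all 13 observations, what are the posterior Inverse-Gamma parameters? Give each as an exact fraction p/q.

obs 1: x=-7/2 → posterior Inverse-Gamma(2, 35/2)
obs 2: x=8 → posterior Inverse-Gamma(5/2, 309/8)
obs 3: x=-5 → posterior Inverse-Gamma(3, 239/4)
obs 4: x=3/4 → posterior Inverse-Gamma(7/2, 1921/32)
obs 5: x=0 → posterior Inverse-Gamma(4, 1957/32)
obs 6: x=0 → posterior Inverse-Gamma(9/2, 1993/32)
obs 7: x=-3/2 → posterior Inverse-Gamma(5, 2137/32)
obs 8: x=5/2 → posterior Inverse-Gamma(11/2, 2153/32)
obs 9: x=6 → posterior Inverse-Gamma(6, 2477/32)
obs 10: x=-2 → posterior Inverse-Gamma(13/2, 2673/32)
obs 11: x=5 → posterior Inverse-Gamma(7, 2869/32)
obs 12: x=0 → posterior Inverse-Gamma(15/2, 2905/32)
obs 13: x=5 → posterior Inverse-Gamma(8, 3101/32)

alpha=8, beta=3101/32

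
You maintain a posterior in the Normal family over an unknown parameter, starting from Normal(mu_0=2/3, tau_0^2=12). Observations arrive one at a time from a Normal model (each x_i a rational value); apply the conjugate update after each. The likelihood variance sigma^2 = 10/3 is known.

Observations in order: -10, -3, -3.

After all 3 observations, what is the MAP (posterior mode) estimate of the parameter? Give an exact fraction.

obs 1: x=-10 → posterior Normal(-530/69, 60/23)
obs 2: x=-3 → posterior Normal(-692/123, 60/41)
obs 3: x=-3 → posterior Normal(-854/177, 60/59)

-854/177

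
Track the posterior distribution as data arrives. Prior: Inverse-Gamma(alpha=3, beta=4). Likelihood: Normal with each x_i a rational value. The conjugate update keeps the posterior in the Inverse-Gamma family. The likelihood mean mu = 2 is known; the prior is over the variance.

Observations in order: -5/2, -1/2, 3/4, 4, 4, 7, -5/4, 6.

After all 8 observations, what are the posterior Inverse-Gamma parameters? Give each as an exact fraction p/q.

obs 1: x=-5/2 → posterior Inverse-Gamma(7/2, 113/8)
obs 2: x=-1/2 → posterior Inverse-Gamma(4, 69/4)
obs 3: x=3/4 → posterior Inverse-Gamma(9/2, 577/32)
obs 4: x=4 → posterior Inverse-Gamma(5, 641/32)
obs 5: x=4 → posterior Inverse-Gamma(11/2, 705/32)
obs 6: x=7 → posterior Inverse-Gamma(6, 1105/32)
obs 7: x=-5/4 → posterior Inverse-Gamma(13/2, 637/16)
obs 8: x=6 → posterior Inverse-Gamma(7, 765/16)

alpha=7, beta=765/16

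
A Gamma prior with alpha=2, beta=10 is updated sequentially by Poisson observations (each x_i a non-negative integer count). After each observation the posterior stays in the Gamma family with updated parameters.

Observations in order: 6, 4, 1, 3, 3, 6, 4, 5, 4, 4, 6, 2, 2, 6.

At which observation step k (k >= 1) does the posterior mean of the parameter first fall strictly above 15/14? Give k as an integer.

obs 1: x=6 → posterior Gamma(8, 11)
obs 2: x=4 → posterior Gamma(12, 12)
obs 3: x=1 → posterior Gamma(13, 13)
obs 4: x=3 → posterior Gamma(16, 14)
obs 5: x=3 → posterior Gamma(19, 15)
obs 6: x=6 → posterior Gamma(25, 16)
obs 7: x=4 → posterior Gamma(29, 17)
obs 8: x=5 → posterior Gamma(34, 18)
obs 9: x=4 → posterior Gamma(38, 19)
obs 10: x=4 → posterior Gamma(42, 20)
obs 11: x=6 → posterior Gamma(48, 21)
obs 12: x=2 → posterior Gamma(50, 22)
obs 13: x=2 → posterior Gamma(52, 23)
obs 14: x=6 → posterior Gamma(58, 24)

k = 4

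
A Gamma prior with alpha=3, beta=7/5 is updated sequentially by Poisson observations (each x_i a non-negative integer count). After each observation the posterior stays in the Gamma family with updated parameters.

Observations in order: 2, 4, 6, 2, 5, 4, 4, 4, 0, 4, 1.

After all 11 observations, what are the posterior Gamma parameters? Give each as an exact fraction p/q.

obs 1: x=2 → posterior Gamma(5, 12/5)
obs 2: x=4 → posterior Gamma(9, 17/5)
obs 3: x=6 → posterior Gamma(15, 22/5)
obs 4: x=2 → posterior Gamma(17, 27/5)
obs 5: x=5 → posterior Gamma(22, 32/5)
obs 6: x=4 → posterior Gamma(26, 37/5)
obs 7: x=4 → posterior Gamma(30, 42/5)
obs 8: x=4 → posterior Gamma(34, 47/5)
obs 9: x=0 → posterior Gamma(34, 52/5)
obs 10: x=4 → posterior Gamma(38, 57/5)
obs 11: x=1 → posterior Gamma(39, 62/5)

alpha=39, beta=62/5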